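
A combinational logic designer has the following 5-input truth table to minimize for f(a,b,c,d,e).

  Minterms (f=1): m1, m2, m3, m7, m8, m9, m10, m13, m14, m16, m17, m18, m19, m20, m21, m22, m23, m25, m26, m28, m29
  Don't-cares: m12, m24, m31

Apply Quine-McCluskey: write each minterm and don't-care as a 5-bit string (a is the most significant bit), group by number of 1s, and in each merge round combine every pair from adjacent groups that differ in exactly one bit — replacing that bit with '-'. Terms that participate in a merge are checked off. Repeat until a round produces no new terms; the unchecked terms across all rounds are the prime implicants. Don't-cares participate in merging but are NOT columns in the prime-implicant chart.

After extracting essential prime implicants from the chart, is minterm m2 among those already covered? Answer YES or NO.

Round 0: 00001✓ 00010✓ 00011✓ 00111✓ 01000✓ 01001✓ 01010✓ 01100✓ 01101✓ 01110✓ 10000✓ 10001✓ 10010✓ 10011✓ 10100✓ 10101✓ 10110✓ 10111✓ 11000✓ 11001✓ 11010✓ 11100✓ 11101✓ 11111✓
Round 1: -0001✓ -0010✓ -0011✓ -0111✓ -1000✓ -1001✓ -1010✓ -1100✓ -1101✓ 0-001✓ 0-010✓ 00-11✓ 000-1✓ 0001-✓ 01-00✓ 01-01✓ 01-10✓ 010-0✓ 0100-✓ 011-0✓ 0110-✓ 1-000✓ 1-001✓ 1-010✓ 1-100✓ 1-101✓ 1-111✓ 10-00✓ 10-01✓ 10-10✓ 10-11✓ 100-0✓ 100-1✓ 1000-✓ 1001-✓ 101-0✓ 101-1✓ 1010-✓ 1011-✓ 11-00✓ 11-01✓ 110-0✓ 1100-✓ 111-1✓ 1110-✓
Round 2: --001 --010 -0-11 -00-1 -001- -1-00✓ -1-01✓ -10-0 -100-✓ -110-✓ 01--0 01-0-✓ 1--00✓ 1--01✓ 1-0-0 1-00-✓ 1-1-1 1-10-✓ 10--0✓ 10--1✓ 10-0-✓ 10-1-✓ 100--✓ 101--✓ 11-0-✓
Round 3: -1-0- 1--0- 10---
PIs = {--001, --010, -0-11, -00-1, -001-, -1-0-, -10-0, 01--0, 1--0-, 1-0-0, 1-1-1, 10---}
Coverage chart:
  m1: --001,-00-1
  m2: --010,-001-
  m3: -0-11,-00-1,-001-
  m7: -0-11 ←essential
  m8: -1-0-,-10-0,01--0
  m9: --001,-1-0-
  m10: --010,-10-0,01--0
  m13: -1-0- ←essential
  m14: 01--0 ←essential
  m16: 1--0-,1-0-0,10---
  m17: --001,-00-1,1--0-,10---
  m18: --010,-001-,1-0-0,10---
  m19: -0-11,-00-1,-001-,10---
  m20: 1--0-,10---
  m21: 1--0-,1-1-1,10---
  m22: 10--- ←essential
  m23: -0-11,1-1-1,10---
  m25: --001,-1-0-,1--0-
  m26: --010,-10-0,1-0-0
  m28: -1-0-,1--0-
  m29: -1-0-,1--0-,1-1-1
Essential: -0-11, -1-0-, 01--0, 10---

NO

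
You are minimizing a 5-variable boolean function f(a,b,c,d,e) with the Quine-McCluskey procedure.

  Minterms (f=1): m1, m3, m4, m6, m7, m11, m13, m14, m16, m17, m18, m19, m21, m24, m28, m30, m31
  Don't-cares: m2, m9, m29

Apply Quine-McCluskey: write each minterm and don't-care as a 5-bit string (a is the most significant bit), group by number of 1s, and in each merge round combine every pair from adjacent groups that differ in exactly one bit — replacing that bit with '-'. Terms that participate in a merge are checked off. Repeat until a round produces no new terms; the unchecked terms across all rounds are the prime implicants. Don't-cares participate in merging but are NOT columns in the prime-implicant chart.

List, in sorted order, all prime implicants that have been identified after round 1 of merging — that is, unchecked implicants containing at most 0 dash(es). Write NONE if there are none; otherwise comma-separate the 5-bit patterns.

[col 0] 00001*, 00010*, 00011*, 00100*, 00110*, 00111*, 01001*, 01011*, 01101*, 01110*, 10000*, 10001*, 10010*, 10011*, 10101*, 11000*, 11100*, 11101*, 11110*, 11111*
[col 1] -0001*, -0010*, -0011*, -1101, -1110, 0-001*, 0-011*, 0-110, 00-10*, 00-11*, 000-1*, 0001-*, 001-0, 0011-*, 01-01, 010-1*, 1-000, 1-101, 10-01, 100-0*, 100-1*, 1000-*, 1001-*, 11-00, 111-0*, 111-1*, 1110-*, 1111-*
[col 2] -00-1, -001-, 0-0-1, 00-1-, 100--, 111--
Prime implicants: -00-1, -001-, -1101, -1110, 0-0-1, 0-110, 00-1-, 001-0, 01-01, 1-000, 1-101, 10-01, 100--, 11-00, 111--

NONE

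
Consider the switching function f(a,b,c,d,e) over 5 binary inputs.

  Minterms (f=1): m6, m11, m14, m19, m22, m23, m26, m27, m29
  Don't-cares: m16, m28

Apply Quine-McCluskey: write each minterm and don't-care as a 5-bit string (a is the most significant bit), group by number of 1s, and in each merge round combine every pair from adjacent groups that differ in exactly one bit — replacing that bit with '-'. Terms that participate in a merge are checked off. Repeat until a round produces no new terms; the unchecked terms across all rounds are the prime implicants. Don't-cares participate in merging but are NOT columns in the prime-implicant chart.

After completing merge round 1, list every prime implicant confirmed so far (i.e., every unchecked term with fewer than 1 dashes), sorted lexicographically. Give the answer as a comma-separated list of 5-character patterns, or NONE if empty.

Round 0: 00110✓ 01011✓ 01110✓ 10000 10011✓ 10110✓ 10111✓ 11010✓ 11011✓ 11100✓ 11101✓
Round 1: -0110 -1011 0-110 1-011 10-11 1011- 1101- 1110-
PIs = {-0110, -1011, 0-110, 1-011, 10-11, 10000, 1011-, 1101-, 1110-}

10000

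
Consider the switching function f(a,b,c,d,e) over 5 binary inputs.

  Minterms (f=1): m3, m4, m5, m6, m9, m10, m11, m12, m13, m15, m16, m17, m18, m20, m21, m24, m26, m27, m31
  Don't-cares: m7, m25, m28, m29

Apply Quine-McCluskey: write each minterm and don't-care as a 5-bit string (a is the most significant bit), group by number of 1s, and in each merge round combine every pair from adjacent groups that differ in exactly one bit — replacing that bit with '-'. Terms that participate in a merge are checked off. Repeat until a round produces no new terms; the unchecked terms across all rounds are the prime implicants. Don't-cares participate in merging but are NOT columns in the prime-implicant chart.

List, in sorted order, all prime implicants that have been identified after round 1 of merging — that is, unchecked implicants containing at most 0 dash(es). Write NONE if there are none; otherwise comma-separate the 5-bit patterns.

NONE

Round 0: 00011✓ 00100✓ 00101✓ 00110✓ 00111✓ 01001✓ 01010✓ 01011✓ 01100✓ 01101✓ 01111✓ 10000✓ 10001✓ 10010✓ 10100✓ 10101✓ 11000✓ 11001✓ 11010✓ 11011✓ 11100✓ 11101✓ 11111✓
Round 1: -0100✓ -0101✓ -1001✓ -1010✓ -1011✓ -1100✓ -1101✓ -1111✓ 0-011✓ 0-100✓ 0-101✓ 0-111✓ 00-11✓ 001-0✓ 001-1✓ 0010-✓ 0011-✓ 01-01✓ 01-11✓ 010-1✓ 0101-✓ 011-1✓ 0110-✓ 1-000✓ 1-001✓ 1-010✓ 1-100✓ 1-101✓ 10-00✓ 10-01✓ 100-0✓ 1000-✓ 1010-✓ 11-00✓ 11-01✓ 11-11✓ 110-0✓ 110-1✓ 1100-✓ 1101-✓ 111-1✓ 1110-✓
Round 2: --100✓ --101✓ -010-✓ -1-01✓ -1-11✓ -10-1✓ -101- -11-1✓ -110-✓ 0--11 0-1-1 0-10-✓ 001-- 01--1✓ 1--00✓ 1--01✓ 1-0-0 1-00-✓ 1-10-✓ 10-0-✓ 11--1✓ 11-0-✓ 110--
Round 3: --10- -1--1 1--0-
PIs = {--10-, -1--1, -101-, 0--11, 0-1-1, 001--, 1--0-, 1-0-0, 110--}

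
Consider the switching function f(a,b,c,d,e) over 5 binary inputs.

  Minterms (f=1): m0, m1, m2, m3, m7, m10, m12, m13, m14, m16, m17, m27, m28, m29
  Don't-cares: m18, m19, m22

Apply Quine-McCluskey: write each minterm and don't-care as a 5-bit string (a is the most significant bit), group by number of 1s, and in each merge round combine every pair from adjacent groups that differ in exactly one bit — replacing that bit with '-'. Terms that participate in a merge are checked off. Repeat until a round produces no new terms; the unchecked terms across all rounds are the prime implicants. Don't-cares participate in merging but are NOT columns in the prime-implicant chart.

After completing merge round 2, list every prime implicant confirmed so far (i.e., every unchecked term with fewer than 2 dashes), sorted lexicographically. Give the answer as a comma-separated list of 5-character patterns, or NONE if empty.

0-010, 00-11, 01-10, 011-0, 1-011, 10-10

size-2^0 implicants → 00000(✓)  00001(✓)  00010(✓)  00011(✓)  00111(✓)  01010(✓)  01100(✓)  01101(✓)  01110(✓)  10000(✓)  10001(✓)  10010(✓)  10011(✓)  10110(✓)  11011(✓)  11100(✓)  11101(✓)
size-2^1 implicants → -0000(✓)  -0001(✓)  -0010(✓)  -0011(✓)  -1100(✓)  -1101(✓)  0-010  00-11  000-0(✓)  000-1(✓)  0000-(✓)  0001-(✓)  01-10  011-0  0110-(✓)  1-011  10-10  100-0(✓)  100-1(✓)  1000-(✓)  1001-(✓)  1110-(✓)
size-2^2 implicants → -00-0(✓)  -00-1(✓)  -000-(✓)  -001-(✓)  -110-  000--(✓)  100--(✓)
size-2^3 implicants → -00--
Unchecked terms (primes): -00--, -110-, 0-010, 00-11, 01-10, 011-0, 1-011, 10-10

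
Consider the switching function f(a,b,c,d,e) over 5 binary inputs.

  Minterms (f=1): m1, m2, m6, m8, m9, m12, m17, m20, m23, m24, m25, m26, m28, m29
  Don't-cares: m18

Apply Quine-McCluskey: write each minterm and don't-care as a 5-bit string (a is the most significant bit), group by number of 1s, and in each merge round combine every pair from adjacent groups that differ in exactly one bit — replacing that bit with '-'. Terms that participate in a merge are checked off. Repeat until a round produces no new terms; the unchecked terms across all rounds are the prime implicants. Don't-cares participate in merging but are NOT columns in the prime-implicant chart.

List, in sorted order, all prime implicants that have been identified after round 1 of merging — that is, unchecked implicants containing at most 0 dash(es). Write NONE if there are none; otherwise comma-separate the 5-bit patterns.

[col 0] 00001*, 00010*, 00110*, 01000*, 01001*, 01100*, 10001*, 10010*, 10100*, 10111, 11000*, 11001*, 11010*, 11100*, 11101*
[col 1] -0001*, -0010, -1000*, -1001*, -1100*, 0-001*, 00-10, 01-00*, 0100-*, 1-001*, 1-010, 1-100, 11-00*, 11-01*, 110-0, 1100-*, 1110-*
[col 2] --001, -1-00, -100-, 11-0-
Prime implicants: --001, -0010, -1-00, -100-, 00-10, 1-010, 1-100, 10111, 11-0-, 110-0

10111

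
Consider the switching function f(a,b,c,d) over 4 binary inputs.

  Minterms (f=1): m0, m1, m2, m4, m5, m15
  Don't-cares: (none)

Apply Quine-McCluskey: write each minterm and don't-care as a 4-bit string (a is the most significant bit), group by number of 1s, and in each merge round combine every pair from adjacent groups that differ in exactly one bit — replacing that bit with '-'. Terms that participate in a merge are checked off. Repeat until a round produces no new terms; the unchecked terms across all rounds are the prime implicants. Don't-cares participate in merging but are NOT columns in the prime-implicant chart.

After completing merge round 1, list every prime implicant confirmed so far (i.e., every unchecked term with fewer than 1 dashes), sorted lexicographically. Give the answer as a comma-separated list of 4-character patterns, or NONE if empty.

size-2^0 implicants → 0000(✓)  0001(✓)  0010(✓)  0100(✓)  0101(✓)  1111
size-2^1 implicants → 0-00(✓)  0-01(✓)  00-0  000-(✓)  010-(✓)
size-2^2 implicants → 0-0-
Unchecked terms (primes): 0-0-, 00-0, 1111

1111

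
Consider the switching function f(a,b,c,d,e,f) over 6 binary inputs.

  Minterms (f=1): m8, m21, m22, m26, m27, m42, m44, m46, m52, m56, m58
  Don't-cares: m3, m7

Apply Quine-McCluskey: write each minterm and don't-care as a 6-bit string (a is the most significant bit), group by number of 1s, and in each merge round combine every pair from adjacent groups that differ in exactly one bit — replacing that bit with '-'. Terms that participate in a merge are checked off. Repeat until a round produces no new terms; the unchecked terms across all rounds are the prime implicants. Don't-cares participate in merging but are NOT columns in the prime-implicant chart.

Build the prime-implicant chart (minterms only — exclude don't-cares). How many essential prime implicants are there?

7

Round 0: 000011✓ 000111✓ 001000 010101 010110 011010✓ 011011✓ 101010✓ 101100✓ 101110✓ 110100 111000✓ 111010✓
Round 1: -11010 000-11 01101- 1-1010 101-10 1011-0 1110-0
PIs = {-11010, 000-11, 001000, 010101, 010110, 01101-, 1-1010, 101-10, 1011-0, 110100, 1110-0}
Coverage chart:
  m8: 001000 ←essential
  m21: 010101 ←essential
  m22: 010110 ←essential
  m26: -11010,01101-
  m27: 01101- ←essential
  m42: 1-1010,101-10
  m44: 1011-0 ←essential
  m46: 101-10,1011-0
  m52: 110100 ←essential
  m56: 1110-0 ←essential
  m58: -11010,1-1010,1110-0
Essential: 001000, 010101, 010110, 01101-, 1011-0, 110100, 1110-0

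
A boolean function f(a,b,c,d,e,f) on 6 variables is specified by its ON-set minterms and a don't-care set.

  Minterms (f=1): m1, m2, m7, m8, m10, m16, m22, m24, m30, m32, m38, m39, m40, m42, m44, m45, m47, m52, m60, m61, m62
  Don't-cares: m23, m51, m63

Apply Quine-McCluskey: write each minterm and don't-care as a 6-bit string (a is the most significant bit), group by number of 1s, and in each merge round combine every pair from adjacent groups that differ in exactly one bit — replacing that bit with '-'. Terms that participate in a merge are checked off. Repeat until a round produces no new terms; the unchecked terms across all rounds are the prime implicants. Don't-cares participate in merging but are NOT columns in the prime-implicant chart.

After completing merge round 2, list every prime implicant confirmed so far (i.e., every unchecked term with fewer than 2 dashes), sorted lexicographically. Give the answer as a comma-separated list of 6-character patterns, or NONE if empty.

Round 0: 000001 000010✓ 000111✓ 001000✓ 001010✓ 010000✓ 010110✓ 010111✓ 011000✓ 011110✓ 100000✓ 100110✓ 100111✓ 101000✓ 101010✓ 101100✓ 101101✓ 101111✓ 110011 110100✓ 111100✓ 111101✓ 111110✓ 111111✓
Round 1: -00111 -01000✓ -01010✓ -11110 0-0111 0-1000 00-010 0010-0✓ 01-000 01-110 01011- 1-1100✓ 1-1101✓ 1-1111✓ 10-000 10-111 10011- 101-00 1010-0✓ 1011-1✓ 10110-✓ 11-100 1111-0✓ 1111-1✓ 11110-✓ 11111-✓
Round 2: -010-0 1-11-1 1-110- 1111--
PIs = {-00111, -010-0, -11110, 0-0111, 0-1000, 00-010, 000001, 01-000, 01-110, 01011-, 1-11-1, 1-110-, 10-000, 10-111, 10011-, 101-00, 11-100, 110011, 1111--}

-00111, -11110, 0-0111, 0-1000, 00-010, 000001, 01-000, 01-110, 01011-, 10-000, 10-111, 10011-, 101-00, 11-100, 110011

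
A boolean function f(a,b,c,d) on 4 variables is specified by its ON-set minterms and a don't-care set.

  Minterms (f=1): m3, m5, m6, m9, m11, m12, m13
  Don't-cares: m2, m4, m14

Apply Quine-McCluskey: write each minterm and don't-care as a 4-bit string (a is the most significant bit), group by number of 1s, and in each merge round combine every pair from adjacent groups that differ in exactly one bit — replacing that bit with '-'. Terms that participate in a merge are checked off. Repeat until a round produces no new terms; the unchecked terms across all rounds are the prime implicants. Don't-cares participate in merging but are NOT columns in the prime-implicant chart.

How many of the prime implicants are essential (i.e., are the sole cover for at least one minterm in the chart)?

1

size-2^0 implicants → 0010(✓)  0011(✓)  0100(✓)  0101(✓)  0110(✓)  1001(✓)  1011(✓)  1100(✓)  1101(✓)  1110(✓)
size-2^1 implicants → -011  -100(✓)  -101(✓)  -110(✓)  0-10  001-  01-0(✓)  010-(✓)  1-01  10-1  11-0(✓)  110-(✓)
size-2^2 implicants → -1-0  -10-
Unchecked terms (primes): -011, -1-0, -10-, 0-10, 001-, 1-01, 10-1
Minterm coverage:
  m3 ⊆ -011,001-
  m5 ⊆ -10- [E]
  m6 ⊆ -1-0,0-10
  m9 ⊆ 1-01,10-1
  m11 ⊆ -011,10-1
  m12 ⊆ -1-0,-10-
  m13 ⊆ -10-,1-01
E = {-10-}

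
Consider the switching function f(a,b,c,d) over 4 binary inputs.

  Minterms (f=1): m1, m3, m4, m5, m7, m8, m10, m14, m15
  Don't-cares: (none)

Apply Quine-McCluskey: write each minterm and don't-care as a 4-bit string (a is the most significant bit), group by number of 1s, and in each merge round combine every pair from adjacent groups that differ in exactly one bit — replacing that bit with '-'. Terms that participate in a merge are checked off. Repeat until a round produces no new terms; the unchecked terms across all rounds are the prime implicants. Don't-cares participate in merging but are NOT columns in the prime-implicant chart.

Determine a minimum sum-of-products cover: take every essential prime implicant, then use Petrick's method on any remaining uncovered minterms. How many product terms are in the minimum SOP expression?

4

[col 0] 0001*, 0011*, 0100*, 0101*, 0111*, 1000*, 1010*, 1110*, 1111*
[col 1] -111, 0-01*, 0-11*, 00-1*, 01-1*, 010-, 1-10, 10-0, 111-
[col 2] 0--1
Prime implicants: -111, 0--1, 010-, 1-10, 10-0, 111-
PI chart (minterm → PIs covering it):
  1 | 0--1  (sole → essential)
  3 | 0--1  (sole → essential)
  4 | 010-  (sole → essential)
  5 | 0--1,010-
  7 | -111,0--1
  8 | 10-0  (sole → essential)
  10 | 1-10,10-0
  14 | 1-10,111-
  15 | -111,111-
Essential prime implicants: 0--1, 010-, 10-0
Petrick residual → 111-
Minimum SOP uses 4 PIs: a'd + a'bc' + ab'd' + abc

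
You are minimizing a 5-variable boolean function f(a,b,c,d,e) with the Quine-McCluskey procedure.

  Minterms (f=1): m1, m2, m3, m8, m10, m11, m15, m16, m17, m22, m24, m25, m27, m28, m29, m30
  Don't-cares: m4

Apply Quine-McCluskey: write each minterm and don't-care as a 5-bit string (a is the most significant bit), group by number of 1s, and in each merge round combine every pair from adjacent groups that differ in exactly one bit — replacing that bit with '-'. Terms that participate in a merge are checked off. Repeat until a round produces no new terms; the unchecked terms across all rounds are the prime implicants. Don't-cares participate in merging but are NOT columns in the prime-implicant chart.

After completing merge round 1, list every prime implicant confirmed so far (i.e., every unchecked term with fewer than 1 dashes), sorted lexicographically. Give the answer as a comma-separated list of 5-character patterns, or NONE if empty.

00100

Round 0: 00001✓ 00010✓ 00011✓ 00100 01000✓ 01010✓ 01011✓ 01111✓ 10000✓ 10001✓ 10110✓ 11000✓ 11001✓ 11011✓ 11100✓ 11101✓ 11110✓
Round 1: -0001 -1000 -1011 0-010✓ 0-011✓ 000-1 0001-✓ 01-11 010-0 0101-✓ 1-000✓ 1-001✓ 1-110 1000-✓ 11-00✓ 11-01✓ 110-1 1100-✓ 111-0 1110-✓
Round 2: 0-01- 1-00- 11-0-
PIs = {-0001, -1000, -1011, 0-01-, 000-1, 00100, 01-11, 010-0, 1-00-, 1-110, 11-0-, 110-1, 111-0}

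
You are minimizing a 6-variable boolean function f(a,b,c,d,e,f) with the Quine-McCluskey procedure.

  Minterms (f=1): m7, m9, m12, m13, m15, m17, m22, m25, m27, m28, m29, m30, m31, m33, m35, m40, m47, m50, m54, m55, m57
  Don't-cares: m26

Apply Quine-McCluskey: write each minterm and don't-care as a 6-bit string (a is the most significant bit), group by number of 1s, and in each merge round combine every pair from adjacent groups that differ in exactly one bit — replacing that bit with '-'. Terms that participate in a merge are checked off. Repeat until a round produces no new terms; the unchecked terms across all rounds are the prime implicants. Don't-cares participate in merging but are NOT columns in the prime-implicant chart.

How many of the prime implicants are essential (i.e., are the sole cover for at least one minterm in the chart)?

[col 0] 000111*, 001001*, 001100*, 001101*, 001111*, 010001*, 010110*, 011001*, 011010*, 011011*, 011100*, 011101*, 011110*, 011111*, 100001*, 100011*, 101000, 101111*, 110010*, 110110*, 110111*, 111001*
[col 1] -01111, -10110, -11001, 0-1001*, 0-1100*, 0-1101*, 0-1111*, 00-111, 001-01*, 0011-1*, 00110-*, 01-001, 01-110, 011-01*, 011-10*, 011-11*, 0110-1*, 01101-*, 0111-0*, 0111-1*, 01110-*, 01111-*, 1000-1, 110-10, 11011-
[col 2] 0-1-01, 0-11-1, 0-110-, 011--1, 011-1-, 0111--
Prime implicants: -01111, -10110, -11001, 0-1-01, 0-11-1, 0-110-, 00-111, 01-001, 01-110, 011--1, 011-1-, 0111--, 1000-1, 101000, 110-10, 11011-
PI chart (minterm → PIs covering it):
  7 | 00-111  (sole → essential)
  9 | 0-1-01  (sole → essential)
  12 | 0-110-  (sole → essential)
  13 | 0-1-01,0-11-1,0-110-
  15 | -01111,0-11-1,00-111
  17 | 01-001  (sole → essential)
  22 | -10110,01-110
  25 | -11001,0-1-01,01-001,011--1
  27 | 011--1,011-1-
  28 | 0-110-,0111--
  29 | 0-1-01,0-11-1,0-110-,011--1,0111--
  30 | 01-110,011-1-,0111--
  31 | 0-11-1,011--1,011-1-,0111--
  33 | 1000-1  (sole → essential)
  35 | 1000-1  (sole → essential)
  40 | 101000  (sole → essential)
  47 | -01111  (sole → essential)
  50 | 110-10  (sole → essential)
  54 | -10110,110-10,11011-
  55 | 11011-  (sole → essential)
  57 | -11001  (sole → essential)
Essential prime implicants: -01111, -11001, 0-1-01, 0-110-, 00-111, 01-001, 1000-1, 101000, 110-10, 11011-

10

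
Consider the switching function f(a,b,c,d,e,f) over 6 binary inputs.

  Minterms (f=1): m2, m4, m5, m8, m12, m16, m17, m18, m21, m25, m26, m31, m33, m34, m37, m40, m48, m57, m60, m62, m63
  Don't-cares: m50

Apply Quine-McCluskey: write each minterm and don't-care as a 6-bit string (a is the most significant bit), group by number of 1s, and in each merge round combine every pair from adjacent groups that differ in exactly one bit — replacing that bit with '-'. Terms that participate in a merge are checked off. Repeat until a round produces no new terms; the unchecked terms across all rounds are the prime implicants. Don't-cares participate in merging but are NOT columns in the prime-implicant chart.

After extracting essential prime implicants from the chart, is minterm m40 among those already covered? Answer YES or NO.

size-2^0 implicants → 000010(✓)  000100(✓)  000101(✓)  001000(✓)  001100(✓)  010000(✓)  010001(✓)  010010(✓)  010101(✓)  011001(✓)  011010(✓)  011111(✓)  100001(✓)  100010(✓)  100101(✓)  101000(✓)  110000(✓)  110010(✓)  111001(✓)  111100(✓)  111110(✓)  111111(✓)
size-2^1 implicants → -00010(✓)  -00101  -01000  -10000(✓)  -10010(✓)  -11001  -11111  0-0010(✓)  0-0101  00-100  00010-  001-00  01-001  01-010  010-01  0100-0(✓)  01000-  1-0010(✓)  100-01  1100-0(✓)  1111-0  11111-
size-2^2 implicants → --0010  -100-0
Unchecked terms (primes): --0010, -00101, -01000, -100-0, -11001, -11111, 0-0101, 00-100, 00010-, 001-00, 01-001, 01-010, 010-01, 01000-, 100-01, 1111-0, 11111-
Minterm coverage:
  m2 ⊆ --0010 [E]
  m4 ⊆ 00-100,00010-
  m5 ⊆ -00101,0-0101,00010-
  m8 ⊆ -01000,001-00
  m12 ⊆ 00-100,001-00
  m16 ⊆ -100-0,01000-
  m17 ⊆ 01-001,010-01,01000-
  m18 ⊆ --0010,-100-0,01-010
  m21 ⊆ 0-0101,010-01
  m25 ⊆ -11001,01-001
  m26 ⊆ 01-010 [E]
  m31 ⊆ -11111 [E]
  m33 ⊆ 100-01 [E]
  m34 ⊆ --0010 [E]
  m37 ⊆ -00101,100-01
  m40 ⊆ -01000 [E]
  m48 ⊆ -100-0 [E]
  m57 ⊆ -11001 [E]
  m60 ⊆ 1111-0 [E]
  m62 ⊆ 1111-0,11111-
  m63 ⊆ -11111,11111-
E = {--0010, -01000, -100-0, -11001, -11111, 01-010, 100-01, 1111-0}

YES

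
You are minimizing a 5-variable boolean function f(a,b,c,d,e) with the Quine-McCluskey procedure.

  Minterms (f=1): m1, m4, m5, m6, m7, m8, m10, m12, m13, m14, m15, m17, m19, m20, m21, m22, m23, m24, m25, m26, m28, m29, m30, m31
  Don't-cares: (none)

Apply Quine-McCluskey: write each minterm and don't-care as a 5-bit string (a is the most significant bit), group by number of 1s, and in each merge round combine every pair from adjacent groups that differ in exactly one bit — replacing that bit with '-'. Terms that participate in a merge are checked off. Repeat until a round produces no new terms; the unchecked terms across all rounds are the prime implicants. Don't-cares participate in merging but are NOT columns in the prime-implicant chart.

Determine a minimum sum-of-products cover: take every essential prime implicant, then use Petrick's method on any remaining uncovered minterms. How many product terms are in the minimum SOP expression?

5

size-2^0 implicants → 00001(✓)  00100(✓)  00101(✓)  00110(✓)  00111(✓)  01000(✓)  01010(✓)  01100(✓)  01101(✓)  01110(✓)  01111(✓)  10001(✓)  10011(✓)  10100(✓)  10101(✓)  10110(✓)  10111(✓)  11000(✓)  11001(✓)  11010(✓)  11100(✓)  11101(✓)  11110(✓)  11111(✓)
size-2^1 implicants → -0001(✓)  -0100(✓)  -0101(✓)  -0110(✓)  -0111(✓)  -1000(✓)  -1010(✓)  -1100(✓)  -1101(✓)  -1110(✓)  -1111(✓)  0-100(✓)  0-101(✓)  0-110(✓)  0-111(✓)  00-01(✓)  001-0(✓)  001-1(✓)  0010-(✓)  0011-(✓)  01-00(✓)  01-10(✓)  010-0(✓)  011-0(✓)  011-1(✓)  0110-(✓)  0111-(✓)  1-001(✓)  1-100(✓)  1-101(✓)  1-110(✓)  1-111(✓)  10-01(✓)  10-11(✓)  100-1(✓)  101-0(✓)  101-1(✓)  1010-(✓)  1011-(✓)  11-00(✓)  11-01(✓)  11-10(✓)  110-0(✓)  1100-(✓)  111-0(✓)  111-1(✓)  1110-(✓)  1111-(✓)
size-2^2 implicants → --100(✓)  --101(✓)  --110(✓)  --111(✓)  -0-01  -01-0(✓)  -01-1(✓)  -010-(✓)  -011-(✓)  -1-00(✓)  -1-10(✓)  -10-0(✓)  -11-0(✓)  -11-1(✓)  -110-(✓)  -111-(✓)  0-1-0(✓)  0-1-1(✓)  0-10-(✓)  0-11-(✓)  001--(✓)  01--0(✓)  011--(✓)  1--01  1-1-0(✓)  1-1-1(✓)  1-10-(✓)  1-11-(✓)  10--1  101--(✓)  11--0(✓)  11-0-  111--(✓)
size-2^3 implicants → --1-0(✓)  --1-1(✓)  --10-(✓)  --11-(✓)  -01--(✓)  -1--0  -11--(✓)  0-1--(✓)  1-1--(✓)
size-2^4 implicants → --1--
Unchecked terms (primes): --1--, -0-01, -1--0, 1--01, 10--1, 11-0-
Minterm coverage:
  m1 ⊆ -0-01 [E]
  m4 ⊆ --1-- [E]
  m5 ⊆ --1--,-0-01
  m6 ⊆ --1-- [E]
  m7 ⊆ --1-- [E]
  m8 ⊆ -1--0 [E]
  m10 ⊆ -1--0 [E]
  m12 ⊆ --1--,-1--0
  m13 ⊆ --1-- [E]
  m14 ⊆ --1--,-1--0
  m15 ⊆ --1-- [E]
  m17 ⊆ -0-01,1--01,10--1
  m19 ⊆ 10--1 [E]
  m20 ⊆ --1-- [E]
  m21 ⊆ --1--,-0-01,1--01,10--1
  m22 ⊆ --1-- [E]
  m23 ⊆ --1--,10--1
  m24 ⊆ -1--0,11-0-
  m25 ⊆ 1--01,11-0-
  m26 ⊆ -1--0 [E]
  m28 ⊆ --1--,-1--0,11-0-
  m29 ⊆ --1--,1--01,11-0-
  m30 ⊆ --1--,-1--0
  m31 ⊆ --1-- [E]
E = {--1--, -0-01, -1--0, 10--1}
Petrick residual → 1--01
Cover = c + b'd'e + be' + ad'e + ab'e  |cover|=5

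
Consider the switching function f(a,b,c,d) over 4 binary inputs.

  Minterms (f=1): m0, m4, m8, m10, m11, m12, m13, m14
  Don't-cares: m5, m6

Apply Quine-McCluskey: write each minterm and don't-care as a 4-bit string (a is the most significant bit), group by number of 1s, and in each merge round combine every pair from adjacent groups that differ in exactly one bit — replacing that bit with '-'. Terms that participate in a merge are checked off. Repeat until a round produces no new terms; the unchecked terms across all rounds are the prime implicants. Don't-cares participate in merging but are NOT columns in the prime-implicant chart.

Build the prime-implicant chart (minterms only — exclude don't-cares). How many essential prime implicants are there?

Round 0: 0000✓ 0100✓ 0101✓ 0110✓ 1000✓ 1010✓ 1011✓ 1100✓ 1101✓ 1110✓
Round 1: -000✓ -100✓ -101✓ -110✓ 0-00✓ 01-0✓ 010-✓ 1-00✓ 1-10✓ 10-0✓ 101- 11-0✓ 110-✓
Round 2: --00 -1-0 -10- 1--0
PIs = {--00, -1-0, -10-, 1--0, 101-}
Coverage chart:
  m0: --00 ←essential
  m4: --00,-1-0,-10-
  m8: --00,1--0
  m10: 1--0,101-
  m11: 101- ←essential
  m12: --00,-1-0,-10-,1--0
  m13: -10- ←essential
  m14: -1-0,1--0
Essential: --00, -10-, 101-

3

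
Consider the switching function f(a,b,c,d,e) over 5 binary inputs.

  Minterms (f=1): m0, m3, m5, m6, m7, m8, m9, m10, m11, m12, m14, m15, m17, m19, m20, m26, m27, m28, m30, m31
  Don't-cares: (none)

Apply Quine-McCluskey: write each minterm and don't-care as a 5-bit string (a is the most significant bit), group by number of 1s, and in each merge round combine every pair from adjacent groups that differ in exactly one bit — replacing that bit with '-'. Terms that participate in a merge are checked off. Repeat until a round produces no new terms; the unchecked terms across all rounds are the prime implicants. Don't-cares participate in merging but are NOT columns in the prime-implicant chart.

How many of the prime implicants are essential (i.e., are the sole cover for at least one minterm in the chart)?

size-2^0 implicants → 00000(✓)  00011(✓)  00101(✓)  00110(✓)  00111(✓)  01000(✓)  01001(✓)  01010(✓)  01011(✓)  01100(✓)  01110(✓)  01111(✓)  10001(✓)  10011(✓)  10100(✓)  11010(✓)  11011(✓)  11100(✓)  11110(✓)  11111(✓)
size-2^1 implicants → -0011(✓)  -1010(✓)  -1011(✓)  -1100(✓)  -1110(✓)  -1111(✓)  0-000  0-011(✓)  0-110(✓)  0-111(✓)  00-11(✓)  001-1  0011-(✓)  01-00(✓)  01-10(✓)  01-11(✓)  010-0(✓)  010-1(✓)  0100-(✓)  0101-(✓)  011-0(✓)  0111-(✓)  1-011(✓)  1-100  100-1  11-10(✓)  11-11(✓)  1101-(✓)  111-0(✓)  1111-(✓)
size-2^2 implicants → --011  -1-10(✓)  -1-11(✓)  -101-(✓)  -11-0  -111-(✓)  0--11  0-11-  01--0  01-1-(✓)  010--  11-1-(✓)
size-2^3 implicants → -1-1-
Unchecked terms (primes): --011, -1-1-, -11-0, 0--11, 0-000, 0-11-, 001-1, 01--0, 010--, 1-100, 100-1
Minterm coverage:
  m0 ⊆ 0-000 [E]
  m3 ⊆ --011,0--11
  m5 ⊆ 001-1 [E]
  m6 ⊆ 0-11- [E]
  m7 ⊆ 0--11,0-11-,001-1
  m8 ⊆ 0-000,01--0,010--
  m9 ⊆ 010-- [E]
  m10 ⊆ -1-1-,01--0,010--
  m11 ⊆ --011,-1-1-,0--11,010--
  m12 ⊆ -11-0,01--0
  m14 ⊆ -1-1-,-11-0,0-11-,01--0
  m15 ⊆ -1-1-,0--11,0-11-
  m17 ⊆ 100-1 [E]
  m19 ⊆ --011,100-1
  m20 ⊆ 1-100 [E]
  m26 ⊆ -1-1- [E]
  m27 ⊆ --011,-1-1-
  m28 ⊆ -11-0,1-100
  m30 ⊆ -1-1-,-11-0
  m31 ⊆ -1-1- [E]
E = {-1-1-, 0-000, 0-11-, 001-1, 010--, 1-100, 100-1}

7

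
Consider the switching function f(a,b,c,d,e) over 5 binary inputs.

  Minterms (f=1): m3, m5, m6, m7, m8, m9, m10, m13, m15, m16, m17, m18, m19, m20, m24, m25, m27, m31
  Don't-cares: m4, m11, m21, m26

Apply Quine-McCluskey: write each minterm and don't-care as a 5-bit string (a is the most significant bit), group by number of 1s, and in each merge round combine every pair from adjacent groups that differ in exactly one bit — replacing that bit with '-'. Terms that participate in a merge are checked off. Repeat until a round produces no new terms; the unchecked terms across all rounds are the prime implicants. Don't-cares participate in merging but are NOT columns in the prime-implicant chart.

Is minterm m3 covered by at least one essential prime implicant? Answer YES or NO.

NO

[col 0] 00011*, 00100*, 00101*, 00110*, 00111*, 01000*, 01001*, 01010*, 01011*, 01101*, 01111*, 10000*, 10001*, 10010*, 10011*, 10100*, 10101*, 11000*, 11001*, 11010*, 11011*, 11111*
[col 1] -0011*, -0100*, -0101*, -1000*, -1001*, -1010*, -1011*, -1111*, 0-011*, 0-101*, 0-111*, 00-11*, 001-0*, 001-1*, 0010-*, 0011-*, 01-01*, 01-11*, 010-0*, 010-1*, 0100-*, 0101-*, 011-1*, 1-000*, 1-001*, 1-010*, 1-011*, 10-00*, 10-01*, 100-0*, 100-1*, 1000-*, 1001-*, 1010-*, 11-11*, 110-0*, 110-1*, 1100-*, 1101-*
[col 2] --011, -010-, -1-11, -10-0*, -10-1*, -100-*, -101-*, 0--11, 0-1-1, 001--, 01--1, 010--*, 1-0-0*, 1-0-1*, 1-00-*, 1-01-*, 10-0-, 100--*, 110--*
[col 3] -10--, 1-0--
Prime implicants: --011, -010-, -1-11, -10--, 0--11, 0-1-1, 001--, 01--1, 1-0--, 10-0-
PI chart (minterm → PIs covering it):
  3 | --011,0--11
  5 | -010-,0-1-1,001--
  6 | 001--  (sole → essential)
  7 | 0--11,0-1-1,001--
  8 | -10--  (sole → essential)
  9 | -10--,01--1
  10 | -10--  (sole → essential)
  13 | 0-1-1,01--1
  15 | -1-11,0--11,0-1-1,01--1
  16 | 1-0--,10-0-
  17 | 1-0--,10-0-
  18 | 1-0--  (sole → essential)
  19 | --011,1-0--
  20 | -010-,10-0-
  24 | -10--,1-0--
  25 | -10--,1-0--
  27 | --011,-1-11,-10--,1-0--
  31 | -1-11  (sole → essential)
Essential prime implicants: -1-11, -10--, 001--, 1-0--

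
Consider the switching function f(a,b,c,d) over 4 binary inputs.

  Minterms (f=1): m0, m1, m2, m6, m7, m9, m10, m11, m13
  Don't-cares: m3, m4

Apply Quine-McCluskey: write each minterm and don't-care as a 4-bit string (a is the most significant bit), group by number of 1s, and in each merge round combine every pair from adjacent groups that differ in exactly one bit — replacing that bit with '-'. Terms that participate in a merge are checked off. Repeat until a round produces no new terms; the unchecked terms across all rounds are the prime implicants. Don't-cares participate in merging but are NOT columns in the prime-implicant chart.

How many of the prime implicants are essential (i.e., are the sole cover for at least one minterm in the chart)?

[col 0] 0000*, 0001*, 0010*, 0011*, 0100*, 0110*, 0111*, 1001*, 1010*, 1011*, 1101*
[col 1] -001*, -010*, -011*, 0-00*, 0-10*, 0-11*, 00-0*, 00-1*, 000-*, 001-*, 01-0*, 011-*, 1-01, 10-1*, 101-*
[col 2] -0-1, -01-, 0--0, 0-1-, 00--
Prime implicants: -0-1, -01-, 0--0, 0-1-, 00--, 1-01
PI chart (minterm → PIs covering it):
  0 | 0--0,00--
  1 | -0-1,00--
  2 | -01-,0--0,0-1-,00--
  6 | 0--0,0-1-
  7 | 0-1-  (sole → essential)
  9 | -0-1,1-01
  10 | -01-  (sole → essential)
  11 | -0-1,-01-
  13 | 1-01  (sole → essential)
Essential prime implicants: -01-, 0-1-, 1-01

3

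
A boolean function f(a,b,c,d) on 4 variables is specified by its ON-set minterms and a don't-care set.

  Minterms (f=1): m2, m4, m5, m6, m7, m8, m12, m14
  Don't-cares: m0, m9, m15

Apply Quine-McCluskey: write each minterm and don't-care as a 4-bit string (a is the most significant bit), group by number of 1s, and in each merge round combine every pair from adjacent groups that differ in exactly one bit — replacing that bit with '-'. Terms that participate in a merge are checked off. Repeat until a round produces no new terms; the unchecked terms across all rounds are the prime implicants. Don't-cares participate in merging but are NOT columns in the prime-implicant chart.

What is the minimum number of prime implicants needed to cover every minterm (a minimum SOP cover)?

4

Round 0: 0000✓ 0010✓ 0100✓ 0101✓ 0110✓ 0111✓ 1000✓ 1001✓ 1100✓ 1110✓ 1111✓
Round 1: -000✓ -100✓ -110✓ -111✓ 0-00✓ 0-10✓ 00-0✓ 01-0✓ 01-1✓ 010-✓ 011-✓ 1-00✓ 100- 11-0✓ 111-✓
Round 2: --00 -1-0 -11- 0--0 01--
PIs = {--00, -1-0, -11-, 0--0, 01--, 100-}
Coverage chart:
  m2: 0--0 ←essential
  m4: --00,-1-0,0--0,01--
  m5: 01-- ←essential
  m6: -1-0,-11-,0--0,01--
  m7: -11-,01--
  m8: --00,100-
  m12: --00,-1-0
  m14: -1-0,-11-
Essential: 0--0, 01--
Petrick residual → --00, -1-0
Min cover (4 terms): c'd' + bd' + a'd' + a'b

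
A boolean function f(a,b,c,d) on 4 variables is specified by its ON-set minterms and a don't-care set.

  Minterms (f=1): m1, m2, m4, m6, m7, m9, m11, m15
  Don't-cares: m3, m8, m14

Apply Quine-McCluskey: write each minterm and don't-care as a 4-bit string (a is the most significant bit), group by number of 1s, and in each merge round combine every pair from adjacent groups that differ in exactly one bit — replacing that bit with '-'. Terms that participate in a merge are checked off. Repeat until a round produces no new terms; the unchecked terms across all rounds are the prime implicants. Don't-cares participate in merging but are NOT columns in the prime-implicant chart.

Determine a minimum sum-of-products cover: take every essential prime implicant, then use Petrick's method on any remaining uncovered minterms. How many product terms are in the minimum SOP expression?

4

Round 0: 0001✓ 0010✓ 0011✓ 0100✓ 0110✓ 0111✓ 1000✓ 1001✓ 1011✓ 1110✓ 1111✓
Round 1: -001✓ -011✓ -110✓ -111✓ 0-10✓ 0-11✓ 00-1✓ 001-✓ 01-0 011-✓ 1-11✓ 10-1✓ 100- 111-✓
Round 2: --11 -0-1 -11- 0-1-
PIs = {--11, -0-1, -11-, 0-1-, 01-0, 100-}
Coverage chart:
  m1: -0-1 ←essential
  m2: 0-1- ←essential
  m4: 01-0 ←essential
  m6: -11-,0-1-,01-0
  m7: --11,-11-,0-1-
  m9: -0-1,100-
  m11: --11,-0-1
  m15: --11,-11-
Essential: -0-1, 0-1-, 01-0
Petrick residual → --11
Min cover (4 terms): cd + b'd + a'c + a'bd'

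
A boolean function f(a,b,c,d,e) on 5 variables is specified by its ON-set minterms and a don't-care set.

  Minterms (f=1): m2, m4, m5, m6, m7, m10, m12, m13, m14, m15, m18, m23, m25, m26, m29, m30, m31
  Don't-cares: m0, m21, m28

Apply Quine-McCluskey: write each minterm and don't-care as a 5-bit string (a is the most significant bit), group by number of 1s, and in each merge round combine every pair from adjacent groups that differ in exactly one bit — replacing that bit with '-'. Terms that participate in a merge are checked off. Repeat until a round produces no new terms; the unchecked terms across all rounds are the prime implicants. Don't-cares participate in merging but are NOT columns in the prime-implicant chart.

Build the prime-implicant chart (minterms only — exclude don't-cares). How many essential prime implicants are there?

3

Round 0: 00000✓ 00010✓ 00100✓ 00101✓ 00110✓ 00111✓ 01010✓ 01100✓ 01101✓ 01110✓ 01111✓ 10010✓ 10101✓ 10111✓ 11001✓ 11010✓ 11100✓ 11101✓ 11110✓ 11111✓
Round 1: -0010✓ -0101✓ -0111✓ -1010✓ -1100✓ -1101✓ -1110✓ -1111✓ 0-010✓ 0-100✓ 0-101✓ 0-110✓ 0-111✓ 00-00✓ 00-10✓ 000-0✓ 001-0✓ 001-1✓ 0010-✓ 0011-✓ 01-10✓ 011-0✓ 011-1✓ 0110-✓ 0111-✓ 1-010✓ 1-101✓ 1-111✓ 101-1✓ 11-01 11-10✓ 111-0✓ 111-1✓ 1110-✓ 1111-✓
Round 2: --010 --101✓ --111✓ -01-1✓ -1-10 -11-0✓ -11-1✓ -110-✓ -111-✓ 0--10 0-1-0✓ 0-1-1✓ 0-10-✓ 0-11-✓ 00--0 001--✓ 011--✓ 1-1-1✓ 111--✓
Round 3: --1-1 -11-- 0-1--
PIs = {--010, --1-1, -1-10, -11--, 0--10, 0-1--, 00--0, 11-01}
Coverage chart:
  m2: --010,0--10,00--0
  m4: 0-1--,00--0
  m5: --1-1,0-1--
  m6: 0--10,0-1--,00--0
  m7: --1-1,0-1--
  m10: --010,-1-10,0--10
  m12: -11--,0-1--
  m13: --1-1,-11--,0-1--
  m14: -1-10,-11--,0--10,0-1--
  m15: --1-1,-11--,0-1--
  m18: --010 ←essential
  m23: --1-1 ←essential
  m25: 11-01 ←essential
  m26: --010,-1-10
  m29: --1-1,-11--,11-01
  m30: -1-10,-11--
  m31: --1-1,-11--
Essential: --010, --1-1, 11-01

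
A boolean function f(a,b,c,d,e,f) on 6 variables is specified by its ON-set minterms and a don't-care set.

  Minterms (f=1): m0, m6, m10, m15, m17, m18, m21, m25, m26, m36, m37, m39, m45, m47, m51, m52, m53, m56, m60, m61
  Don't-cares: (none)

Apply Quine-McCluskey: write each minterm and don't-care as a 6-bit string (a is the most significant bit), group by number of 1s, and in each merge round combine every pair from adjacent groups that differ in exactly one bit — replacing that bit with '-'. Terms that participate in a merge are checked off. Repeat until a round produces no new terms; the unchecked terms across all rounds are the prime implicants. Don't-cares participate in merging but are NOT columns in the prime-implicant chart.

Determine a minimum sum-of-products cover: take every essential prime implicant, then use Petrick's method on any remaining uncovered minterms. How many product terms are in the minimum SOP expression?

Round 0: 000000 000110 001010✓ 001111✓ 010001✓ 010010✓ 010101✓ 011001✓ 011010✓ 100100✓ 100101✓ 100111✓ 101101✓ 101111✓ 110011 110100✓ 110101✓ 111000✓ 111100✓ 111101✓
Round 1: -01111 -10101 0-1010 01-001 01-010 010-01 1-0100✓ 1-0101✓ 1-1101✓ 10-101✓ 10-111✓ 1001-1✓ 10010-✓ 1011-1✓ 11-100✓ 11-101✓ 11010-✓ 111-00 11110-✓
Round 2: 1--101 1-010- 10-1-1 11-10-
PIs = {-01111, -10101, 0-1010, 000000, 000110, 01-001, 01-010, 010-01, 1--101, 1-010-, 10-1-1, 11-10-, 110011, 111-00}
Coverage chart:
  m0: 000000 ←essential
  m6: 000110 ←essential
  m10: 0-1010 ←essential
  m15: -01111 ←essential
  m17: 01-001,010-01
  m18: 01-010 ←essential
  m21: -10101,010-01
  m25: 01-001 ←essential
  m26: 0-1010,01-010
  m36: 1-010- ←essential
  m37: 1--101,1-010-,10-1-1
  m39: 10-1-1 ←essential
  m45: 1--101,10-1-1
  m47: -01111,10-1-1
  m51: 110011 ←essential
  m52: 1-010-,11-10-
  m53: -10101,1--101,1-010-,11-10-
  m56: 111-00 ←essential
  m60: 11-10-,111-00
  m61: 1--101,11-10-
Essential: -01111, 0-1010, 000000, 000110, 01-001, 01-010, 1-010-, 10-1-1, 110011, 111-00
Petrick residual → -10101, 1--101
Min cover (12 terms): b'cdef + bc'de'f + a'cd'ef' + a'b'c'd'e'f' + a'b'c'def' + a'bd'e'f + a'bd'ef' + ade'f + ac'de' + ab'df + abc'd'ef + abce'f'

12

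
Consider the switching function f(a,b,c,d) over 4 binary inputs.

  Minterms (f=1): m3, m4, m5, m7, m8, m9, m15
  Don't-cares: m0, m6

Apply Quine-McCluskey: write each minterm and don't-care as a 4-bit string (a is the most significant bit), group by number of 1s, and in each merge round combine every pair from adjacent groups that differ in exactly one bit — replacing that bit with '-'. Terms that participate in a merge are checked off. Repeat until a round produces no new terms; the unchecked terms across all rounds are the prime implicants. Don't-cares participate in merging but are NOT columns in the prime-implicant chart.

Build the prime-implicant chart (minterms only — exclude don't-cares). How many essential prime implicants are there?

[col 0] 0000*, 0011*, 0100*, 0101*, 0110*, 0111*, 1000*, 1001*, 1111*
[col 1] -000, -111, 0-00, 0-11, 01-0*, 01-1*, 010-*, 011-*, 100-
[col 2] 01--
Prime implicants: -000, -111, 0-00, 0-11, 01--, 100-
PI chart (minterm → PIs covering it):
  3 | 0-11  (sole → essential)
  4 | 0-00,01--
  5 | 01--  (sole → essential)
  7 | -111,0-11,01--
  8 | -000,100-
  9 | 100-  (sole → essential)
  15 | -111  (sole → essential)
Essential prime implicants: -111, 0-11, 01--, 100-

4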